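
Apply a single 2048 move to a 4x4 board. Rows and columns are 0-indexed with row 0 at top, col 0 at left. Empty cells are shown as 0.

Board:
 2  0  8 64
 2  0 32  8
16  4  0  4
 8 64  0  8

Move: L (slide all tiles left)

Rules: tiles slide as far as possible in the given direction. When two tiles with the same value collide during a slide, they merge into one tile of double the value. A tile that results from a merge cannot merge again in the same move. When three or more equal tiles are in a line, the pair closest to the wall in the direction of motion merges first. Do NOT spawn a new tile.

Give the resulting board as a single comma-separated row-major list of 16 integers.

Answer: 2, 8, 64, 0, 2, 32, 8, 0, 16, 8, 0, 0, 8, 64, 8, 0

Derivation:
Slide left:
row 0: [2, 0, 8, 64] -> [2, 8, 64, 0]
row 1: [2, 0, 32, 8] -> [2, 32, 8, 0]
row 2: [16, 4, 0, 4] -> [16, 8, 0, 0]
row 3: [8, 64, 0, 8] -> [8, 64, 8, 0]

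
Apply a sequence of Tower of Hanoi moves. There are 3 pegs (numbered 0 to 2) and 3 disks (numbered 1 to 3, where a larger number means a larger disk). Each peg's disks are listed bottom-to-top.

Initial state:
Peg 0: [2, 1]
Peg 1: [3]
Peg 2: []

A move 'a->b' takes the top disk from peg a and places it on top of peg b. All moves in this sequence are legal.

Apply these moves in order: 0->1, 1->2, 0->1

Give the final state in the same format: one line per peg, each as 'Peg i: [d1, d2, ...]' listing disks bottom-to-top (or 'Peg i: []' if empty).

Answer: Peg 0: []
Peg 1: [3, 2]
Peg 2: [1]

Derivation:
After move 1 (0->1):
Peg 0: [2]
Peg 1: [3, 1]
Peg 2: []

After move 2 (1->2):
Peg 0: [2]
Peg 1: [3]
Peg 2: [1]

After move 3 (0->1):
Peg 0: []
Peg 1: [3, 2]
Peg 2: [1]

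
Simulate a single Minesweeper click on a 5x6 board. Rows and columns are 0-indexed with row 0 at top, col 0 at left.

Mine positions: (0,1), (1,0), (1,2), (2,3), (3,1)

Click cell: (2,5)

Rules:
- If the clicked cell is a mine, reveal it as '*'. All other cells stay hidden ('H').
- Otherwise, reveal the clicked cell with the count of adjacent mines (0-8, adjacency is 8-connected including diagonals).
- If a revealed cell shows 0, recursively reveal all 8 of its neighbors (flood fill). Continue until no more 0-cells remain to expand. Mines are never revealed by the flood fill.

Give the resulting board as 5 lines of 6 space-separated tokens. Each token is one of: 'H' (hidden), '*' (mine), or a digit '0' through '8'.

H H H 1 0 0
H H H 2 1 0
H H H H 1 0
H H 2 1 1 0
H H 1 0 0 0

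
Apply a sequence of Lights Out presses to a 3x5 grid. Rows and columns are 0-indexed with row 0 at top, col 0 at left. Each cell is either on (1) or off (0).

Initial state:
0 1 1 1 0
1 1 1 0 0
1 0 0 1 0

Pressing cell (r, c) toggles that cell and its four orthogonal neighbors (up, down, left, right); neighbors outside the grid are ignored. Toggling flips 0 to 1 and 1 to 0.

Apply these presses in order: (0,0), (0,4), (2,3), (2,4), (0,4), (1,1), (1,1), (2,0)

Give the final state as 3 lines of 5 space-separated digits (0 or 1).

After press 1 at (0,0):
1 0 1 1 0
0 1 1 0 0
1 0 0 1 0

After press 2 at (0,4):
1 0 1 0 1
0 1 1 0 1
1 0 0 1 0

After press 3 at (2,3):
1 0 1 0 1
0 1 1 1 1
1 0 1 0 1

After press 4 at (2,4):
1 0 1 0 1
0 1 1 1 0
1 0 1 1 0

After press 5 at (0,4):
1 0 1 1 0
0 1 1 1 1
1 0 1 1 0

After press 6 at (1,1):
1 1 1 1 0
1 0 0 1 1
1 1 1 1 0

After press 7 at (1,1):
1 0 1 1 0
0 1 1 1 1
1 0 1 1 0

After press 8 at (2,0):
1 0 1 1 0
1 1 1 1 1
0 1 1 1 0

Answer: 1 0 1 1 0
1 1 1 1 1
0 1 1 1 0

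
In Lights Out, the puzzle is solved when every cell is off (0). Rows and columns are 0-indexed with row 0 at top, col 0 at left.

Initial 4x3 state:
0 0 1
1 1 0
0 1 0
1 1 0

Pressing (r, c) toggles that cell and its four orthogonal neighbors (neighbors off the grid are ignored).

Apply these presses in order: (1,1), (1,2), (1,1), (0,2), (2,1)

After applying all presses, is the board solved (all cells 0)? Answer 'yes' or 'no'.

Answer: no

Derivation:
After press 1 at (1,1):
0 1 1
0 0 1
0 0 0
1 1 0

After press 2 at (1,2):
0 1 0
0 1 0
0 0 1
1 1 0

After press 3 at (1,1):
0 0 0
1 0 1
0 1 1
1 1 0

After press 4 at (0,2):
0 1 1
1 0 0
0 1 1
1 1 0

After press 5 at (2,1):
0 1 1
1 1 0
1 0 0
1 0 0

Lights still on: 6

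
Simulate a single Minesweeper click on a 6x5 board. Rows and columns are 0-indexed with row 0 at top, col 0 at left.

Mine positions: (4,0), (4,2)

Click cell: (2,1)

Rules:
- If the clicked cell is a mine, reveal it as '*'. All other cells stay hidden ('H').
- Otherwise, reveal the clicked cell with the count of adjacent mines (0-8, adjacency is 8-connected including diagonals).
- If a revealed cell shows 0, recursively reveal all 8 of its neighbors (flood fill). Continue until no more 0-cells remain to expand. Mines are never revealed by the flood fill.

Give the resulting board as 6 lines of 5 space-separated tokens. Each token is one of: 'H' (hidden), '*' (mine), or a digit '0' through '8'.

0 0 0 0 0
0 0 0 0 0
0 0 0 0 0
1 2 1 1 0
H H H 1 0
H H H 1 0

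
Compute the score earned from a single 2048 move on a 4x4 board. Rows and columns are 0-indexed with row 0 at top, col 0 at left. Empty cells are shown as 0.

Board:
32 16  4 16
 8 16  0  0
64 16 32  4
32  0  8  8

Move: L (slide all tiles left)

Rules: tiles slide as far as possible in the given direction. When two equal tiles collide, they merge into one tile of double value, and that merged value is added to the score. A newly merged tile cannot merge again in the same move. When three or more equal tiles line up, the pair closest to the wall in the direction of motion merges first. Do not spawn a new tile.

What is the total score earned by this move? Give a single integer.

Slide left:
row 0: [32, 16, 4, 16] -> [32, 16, 4, 16]  score +0 (running 0)
row 1: [8, 16, 0, 0] -> [8, 16, 0, 0]  score +0 (running 0)
row 2: [64, 16, 32, 4] -> [64, 16, 32, 4]  score +0 (running 0)
row 3: [32, 0, 8, 8] -> [32, 16, 0, 0]  score +16 (running 16)
Board after move:
32 16  4 16
 8 16  0  0
64 16 32  4
32 16  0  0

Answer: 16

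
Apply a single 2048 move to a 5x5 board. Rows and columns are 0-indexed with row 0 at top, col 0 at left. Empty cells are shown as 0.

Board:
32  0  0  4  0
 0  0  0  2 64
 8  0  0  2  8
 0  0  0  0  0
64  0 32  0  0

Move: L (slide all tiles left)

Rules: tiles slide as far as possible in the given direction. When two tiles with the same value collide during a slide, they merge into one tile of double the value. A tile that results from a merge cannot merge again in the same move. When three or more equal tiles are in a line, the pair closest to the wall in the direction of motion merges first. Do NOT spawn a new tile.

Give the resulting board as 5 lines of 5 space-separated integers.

Answer: 32  4  0  0  0
 2 64  0  0  0
 8  2  8  0  0
 0  0  0  0  0
64 32  0  0  0

Derivation:
Slide left:
row 0: [32, 0, 0, 4, 0] -> [32, 4, 0, 0, 0]
row 1: [0, 0, 0, 2, 64] -> [2, 64, 0, 0, 0]
row 2: [8, 0, 0, 2, 8] -> [8, 2, 8, 0, 0]
row 3: [0, 0, 0, 0, 0] -> [0, 0, 0, 0, 0]
row 4: [64, 0, 32, 0, 0] -> [64, 32, 0, 0, 0]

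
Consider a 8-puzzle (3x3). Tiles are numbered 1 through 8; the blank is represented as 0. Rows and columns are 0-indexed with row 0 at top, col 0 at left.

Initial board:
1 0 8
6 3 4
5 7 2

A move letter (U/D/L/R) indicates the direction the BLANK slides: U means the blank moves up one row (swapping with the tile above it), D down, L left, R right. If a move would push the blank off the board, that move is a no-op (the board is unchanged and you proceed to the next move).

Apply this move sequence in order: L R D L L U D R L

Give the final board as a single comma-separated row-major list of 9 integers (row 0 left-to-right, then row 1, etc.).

After move 1 (L):
0 1 8
6 3 4
5 7 2

After move 2 (R):
1 0 8
6 3 4
5 7 2

After move 3 (D):
1 3 8
6 0 4
5 7 2

After move 4 (L):
1 3 8
0 6 4
5 7 2

After move 5 (L):
1 3 8
0 6 4
5 7 2

After move 6 (U):
0 3 8
1 6 4
5 7 2

After move 7 (D):
1 3 8
0 6 4
5 7 2

After move 8 (R):
1 3 8
6 0 4
5 7 2

After move 9 (L):
1 3 8
0 6 4
5 7 2

Answer: 1, 3, 8, 0, 6, 4, 5, 7, 2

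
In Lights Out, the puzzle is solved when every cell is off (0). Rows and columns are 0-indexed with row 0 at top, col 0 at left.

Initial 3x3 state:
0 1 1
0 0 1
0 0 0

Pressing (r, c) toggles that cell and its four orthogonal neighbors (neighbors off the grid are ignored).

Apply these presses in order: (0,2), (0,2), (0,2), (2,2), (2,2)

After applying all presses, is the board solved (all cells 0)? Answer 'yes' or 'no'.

After press 1 at (0,2):
0 0 0
0 0 0
0 0 0

After press 2 at (0,2):
0 1 1
0 0 1
0 0 0

After press 3 at (0,2):
0 0 0
0 0 0
0 0 0

After press 4 at (2,2):
0 0 0
0 0 1
0 1 1

After press 5 at (2,2):
0 0 0
0 0 0
0 0 0

Lights still on: 0

Answer: yes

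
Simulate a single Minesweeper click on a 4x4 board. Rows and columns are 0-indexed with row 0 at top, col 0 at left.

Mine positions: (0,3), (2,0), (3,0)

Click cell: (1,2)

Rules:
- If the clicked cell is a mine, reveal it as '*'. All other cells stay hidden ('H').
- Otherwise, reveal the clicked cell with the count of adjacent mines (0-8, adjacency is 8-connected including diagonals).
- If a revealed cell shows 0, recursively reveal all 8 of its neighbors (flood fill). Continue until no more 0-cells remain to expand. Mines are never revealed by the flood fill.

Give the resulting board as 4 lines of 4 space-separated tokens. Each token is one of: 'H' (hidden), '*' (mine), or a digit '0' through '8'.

H H H H
H H 1 H
H H H H
H H H H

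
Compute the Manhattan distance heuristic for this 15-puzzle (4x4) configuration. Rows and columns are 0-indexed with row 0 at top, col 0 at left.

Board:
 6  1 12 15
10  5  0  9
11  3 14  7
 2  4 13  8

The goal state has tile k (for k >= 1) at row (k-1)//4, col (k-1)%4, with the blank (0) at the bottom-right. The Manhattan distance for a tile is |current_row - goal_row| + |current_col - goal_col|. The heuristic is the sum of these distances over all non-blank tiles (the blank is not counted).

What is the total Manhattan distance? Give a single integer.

Tile 6: (0,0)->(1,1) = 2
Tile 1: (0,1)->(0,0) = 1
Tile 12: (0,2)->(2,3) = 3
Tile 15: (0,3)->(3,2) = 4
Tile 10: (1,0)->(2,1) = 2
Tile 5: (1,1)->(1,0) = 1
Tile 9: (1,3)->(2,0) = 4
Tile 11: (2,0)->(2,2) = 2
Tile 3: (2,1)->(0,2) = 3
Tile 14: (2,2)->(3,1) = 2
Tile 7: (2,3)->(1,2) = 2
Tile 2: (3,0)->(0,1) = 4
Tile 4: (3,1)->(0,3) = 5
Tile 13: (3,2)->(3,0) = 2
Tile 8: (3,3)->(1,3) = 2
Sum: 2 + 1 + 3 + 4 + 2 + 1 + 4 + 2 + 3 + 2 + 2 + 4 + 5 + 2 + 2 = 39

Answer: 39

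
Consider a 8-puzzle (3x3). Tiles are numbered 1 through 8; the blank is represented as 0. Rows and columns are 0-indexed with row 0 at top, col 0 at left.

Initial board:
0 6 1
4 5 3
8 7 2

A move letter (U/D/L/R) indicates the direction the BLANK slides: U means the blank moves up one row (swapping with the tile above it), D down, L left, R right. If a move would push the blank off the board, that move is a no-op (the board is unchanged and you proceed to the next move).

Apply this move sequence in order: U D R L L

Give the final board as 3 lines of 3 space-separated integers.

After move 1 (U):
0 6 1
4 5 3
8 7 2

After move 2 (D):
4 6 1
0 5 3
8 7 2

After move 3 (R):
4 6 1
5 0 3
8 7 2

After move 4 (L):
4 6 1
0 5 3
8 7 2

After move 5 (L):
4 6 1
0 5 3
8 7 2

Answer: 4 6 1
0 5 3
8 7 2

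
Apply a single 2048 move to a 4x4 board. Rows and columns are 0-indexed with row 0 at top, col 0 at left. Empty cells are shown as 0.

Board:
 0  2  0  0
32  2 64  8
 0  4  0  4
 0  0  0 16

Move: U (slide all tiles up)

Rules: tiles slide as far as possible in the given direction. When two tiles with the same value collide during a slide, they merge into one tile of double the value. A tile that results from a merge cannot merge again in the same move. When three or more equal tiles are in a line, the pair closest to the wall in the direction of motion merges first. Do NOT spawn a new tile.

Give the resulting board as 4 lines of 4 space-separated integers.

Answer: 32  4 64  8
 0  4  0  4
 0  0  0 16
 0  0  0  0

Derivation:
Slide up:
col 0: [0, 32, 0, 0] -> [32, 0, 0, 0]
col 1: [2, 2, 4, 0] -> [4, 4, 0, 0]
col 2: [0, 64, 0, 0] -> [64, 0, 0, 0]
col 3: [0, 8, 4, 16] -> [8, 4, 16, 0]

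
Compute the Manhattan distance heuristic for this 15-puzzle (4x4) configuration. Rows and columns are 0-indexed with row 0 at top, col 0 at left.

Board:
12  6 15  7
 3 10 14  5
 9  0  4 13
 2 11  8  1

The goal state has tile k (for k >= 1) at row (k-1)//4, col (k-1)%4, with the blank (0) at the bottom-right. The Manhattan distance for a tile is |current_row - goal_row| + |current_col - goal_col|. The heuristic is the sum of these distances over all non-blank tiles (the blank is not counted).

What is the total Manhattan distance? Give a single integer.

Tile 12: at (0,0), goal (2,3), distance |0-2|+|0-3| = 5
Tile 6: at (0,1), goal (1,1), distance |0-1|+|1-1| = 1
Tile 15: at (0,2), goal (3,2), distance |0-3|+|2-2| = 3
Tile 7: at (0,3), goal (1,2), distance |0-1|+|3-2| = 2
Tile 3: at (1,0), goal (0,2), distance |1-0|+|0-2| = 3
Tile 10: at (1,1), goal (2,1), distance |1-2|+|1-1| = 1
Tile 14: at (1,2), goal (3,1), distance |1-3|+|2-1| = 3
Tile 5: at (1,3), goal (1,0), distance |1-1|+|3-0| = 3
Tile 9: at (2,0), goal (2,0), distance |2-2|+|0-0| = 0
Tile 4: at (2,2), goal (0,3), distance |2-0|+|2-3| = 3
Tile 13: at (2,3), goal (3,0), distance |2-3|+|3-0| = 4
Tile 2: at (3,0), goal (0,1), distance |3-0|+|0-1| = 4
Tile 11: at (3,1), goal (2,2), distance |3-2|+|1-2| = 2
Tile 8: at (3,2), goal (1,3), distance |3-1|+|2-3| = 3
Tile 1: at (3,3), goal (0,0), distance |3-0|+|3-0| = 6
Sum: 5 + 1 + 3 + 2 + 3 + 1 + 3 + 3 + 0 + 3 + 4 + 4 + 2 + 3 + 6 = 43

Answer: 43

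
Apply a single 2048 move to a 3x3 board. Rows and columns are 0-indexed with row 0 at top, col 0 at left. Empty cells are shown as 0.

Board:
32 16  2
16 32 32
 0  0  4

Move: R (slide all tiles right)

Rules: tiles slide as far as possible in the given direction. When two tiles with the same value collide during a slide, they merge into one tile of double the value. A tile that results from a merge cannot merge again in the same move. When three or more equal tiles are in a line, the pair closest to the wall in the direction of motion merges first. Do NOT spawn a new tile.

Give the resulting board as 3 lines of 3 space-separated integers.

Slide right:
row 0: [32, 16, 2] -> [32, 16, 2]
row 1: [16, 32, 32] -> [0, 16, 64]
row 2: [0, 0, 4] -> [0, 0, 4]

Answer: 32 16  2
 0 16 64
 0  0  4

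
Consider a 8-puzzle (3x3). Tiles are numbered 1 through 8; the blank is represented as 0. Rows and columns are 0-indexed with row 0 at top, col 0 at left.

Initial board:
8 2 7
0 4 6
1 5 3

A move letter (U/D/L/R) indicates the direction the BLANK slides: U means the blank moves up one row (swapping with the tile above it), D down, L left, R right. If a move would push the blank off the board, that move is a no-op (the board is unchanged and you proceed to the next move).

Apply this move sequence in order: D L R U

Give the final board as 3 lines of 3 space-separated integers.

Answer: 8 2 7
1 0 6
5 4 3

Derivation:
After move 1 (D):
8 2 7
1 4 6
0 5 3

After move 2 (L):
8 2 7
1 4 6
0 5 3

After move 3 (R):
8 2 7
1 4 6
5 0 3

After move 4 (U):
8 2 7
1 0 6
5 4 3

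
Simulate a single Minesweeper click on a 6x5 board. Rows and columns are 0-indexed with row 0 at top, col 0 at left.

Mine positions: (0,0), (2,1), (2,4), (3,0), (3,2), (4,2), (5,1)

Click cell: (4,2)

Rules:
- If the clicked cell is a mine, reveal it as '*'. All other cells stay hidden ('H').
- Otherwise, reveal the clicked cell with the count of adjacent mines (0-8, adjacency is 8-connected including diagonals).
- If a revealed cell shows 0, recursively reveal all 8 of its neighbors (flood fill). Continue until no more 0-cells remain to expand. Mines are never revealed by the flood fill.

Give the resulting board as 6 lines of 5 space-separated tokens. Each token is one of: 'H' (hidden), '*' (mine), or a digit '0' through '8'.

H H H H H
H H H H H
H H H H H
H H H H H
H H * H H
H H H H H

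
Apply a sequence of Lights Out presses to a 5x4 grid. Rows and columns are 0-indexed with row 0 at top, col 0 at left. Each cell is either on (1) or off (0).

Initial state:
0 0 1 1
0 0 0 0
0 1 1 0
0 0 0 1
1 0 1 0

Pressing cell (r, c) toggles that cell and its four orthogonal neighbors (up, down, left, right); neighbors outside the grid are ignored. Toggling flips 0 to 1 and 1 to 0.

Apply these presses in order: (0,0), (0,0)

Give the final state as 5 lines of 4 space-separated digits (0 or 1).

Answer: 0 0 1 1
0 0 0 0
0 1 1 0
0 0 0 1
1 0 1 0

Derivation:
After press 1 at (0,0):
1 1 1 1
1 0 0 0
0 1 1 0
0 0 0 1
1 0 1 0

After press 2 at (0,0):
0 0 1 1
0 0 0 0
0 1 1 0
0 0 0 1
1 0 1 0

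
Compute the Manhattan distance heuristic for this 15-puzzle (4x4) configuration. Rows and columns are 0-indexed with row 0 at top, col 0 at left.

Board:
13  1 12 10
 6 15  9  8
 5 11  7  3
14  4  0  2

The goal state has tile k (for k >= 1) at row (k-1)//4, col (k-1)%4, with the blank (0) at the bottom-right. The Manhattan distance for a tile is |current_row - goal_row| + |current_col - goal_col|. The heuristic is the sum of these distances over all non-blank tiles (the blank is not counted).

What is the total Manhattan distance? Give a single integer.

Answer: 35

Derivation:
Tile 13: (0,0)->(3,0) = 3
Tile 1: (0,1)->(0,0) = 1
Tile 12: (0,2)->(2,3) = 3
Tile 10: (0,3)->(2,1) = 4
Tile 6: (1,0)->(1,1) = 1
Tile 15: (1,1)->(3,2) = 3
Tile 9: (1,2)->(2,0) = 3
Tile 8: (1,3)->(1,3) = 0
Tile 5: (2,0)->(1,0) = 1
Tile 11: (2,1)->(2,2) = 1
Tile 7: (2,2)->(1,2) = 1
Tile 3: (2,3)->(0,2) = 3
Tile 14: (3,0)->(3,1) = 1
Tile 4: (3,1)->(0,3) = 5
Tile 2: (3,3)->(0,1) = 5
Sum: 3 + 1 + 3 + 4 + 1 + 3 + 3 + 0 + 1 + 1 + 1 + 3 + 1 + 5 + 5 = 35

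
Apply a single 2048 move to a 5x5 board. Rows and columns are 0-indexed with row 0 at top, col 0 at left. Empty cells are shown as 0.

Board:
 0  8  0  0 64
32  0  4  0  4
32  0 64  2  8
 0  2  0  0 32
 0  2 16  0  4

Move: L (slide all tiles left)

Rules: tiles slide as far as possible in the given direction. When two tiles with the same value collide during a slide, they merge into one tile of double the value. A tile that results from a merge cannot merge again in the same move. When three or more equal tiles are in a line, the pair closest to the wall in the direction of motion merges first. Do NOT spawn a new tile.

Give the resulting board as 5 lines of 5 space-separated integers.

Slide left:
row 0: [0, 8, 0, 0, 64] -> [8, 64, 0, 0, 0]
row 1: [32, 0, 4, 0, 4] -> [32, 8, 0, 0, 0]
row 2: [32, 0, 64, 2, 8] -> [32, 64, 2, 8, 0]
row 3: [0, 2, 0, 0, 32] -> [2, 32, 0, 0, 0]
row 4: [0, 2, 16, 0, 4] -> [2, 16, 4, 0, 0]

Answer:  8 64  0  0  0
32  8  0  0  0
32 64  2  8  0
 2 32  0  0  0
 2 16  4  0  0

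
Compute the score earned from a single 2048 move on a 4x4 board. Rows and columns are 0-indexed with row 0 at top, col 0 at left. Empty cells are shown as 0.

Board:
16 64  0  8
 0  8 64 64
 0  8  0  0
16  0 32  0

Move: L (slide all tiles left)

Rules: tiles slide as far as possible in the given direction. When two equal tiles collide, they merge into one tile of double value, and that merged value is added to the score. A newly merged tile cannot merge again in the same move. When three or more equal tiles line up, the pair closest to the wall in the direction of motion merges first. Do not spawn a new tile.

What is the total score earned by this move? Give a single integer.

Answer: 128

Derivation:
Slide left:
row 0: [16, 64, 0, 8] -> [16, 64, 8, 0]  score +0 (running 0)
row 1: [0, 8, 64, 64] -> [8, 128, 0, 0]  score +128 (running 128)
row 2: [0, 8, 0, 0] -> [8, 0, 0, 0]  score +0 (running 128)
row 3: [16, 0, 32, 0] -> [16, 32, 0, 0]  score +0 (running 128)
Board after move:
 16  64   8   0
  8 128   0   0
  8   0   0   0
 16  32   0   0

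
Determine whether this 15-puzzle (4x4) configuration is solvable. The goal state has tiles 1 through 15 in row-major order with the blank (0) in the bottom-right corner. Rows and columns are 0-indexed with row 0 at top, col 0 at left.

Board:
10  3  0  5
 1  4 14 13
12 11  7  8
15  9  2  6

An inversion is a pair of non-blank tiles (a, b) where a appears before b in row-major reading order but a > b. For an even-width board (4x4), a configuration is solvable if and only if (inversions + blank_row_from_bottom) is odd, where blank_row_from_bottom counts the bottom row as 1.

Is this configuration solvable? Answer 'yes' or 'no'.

Inversions: 50
Blank is in row 0 (0-indexed from top), which is row 4 counting from the bottom (bottom = 1).
50 + 4 = 54, which is even, so the puzzle is not solvable.

Answer: no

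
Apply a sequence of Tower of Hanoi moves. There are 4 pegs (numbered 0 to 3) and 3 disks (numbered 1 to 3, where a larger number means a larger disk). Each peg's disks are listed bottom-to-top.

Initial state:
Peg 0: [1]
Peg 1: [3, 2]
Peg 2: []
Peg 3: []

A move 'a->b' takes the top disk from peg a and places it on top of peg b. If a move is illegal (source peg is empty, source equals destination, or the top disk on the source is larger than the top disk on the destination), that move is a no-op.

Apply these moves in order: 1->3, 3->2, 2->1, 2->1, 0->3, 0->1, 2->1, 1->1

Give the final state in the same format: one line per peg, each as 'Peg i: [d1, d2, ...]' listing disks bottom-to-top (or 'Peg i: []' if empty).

After move 1 (1->3):
Peg 0: [1]
Peg 1: [3]
Peg 2: []
Peg 3: [2]

After move 2 (3->2):
Peg 0: [1]
Peg 1: [3]
Peg 2: [2]
Peg 3: []

After move 3 (2->1):
Peg 0: [1]
Peg 1: [3, 2]
Peg 2: []
Peg 3: []

After move 4 (2->1):
Peg 0: [1]
Peg 1: [3, 2]
Peg 2: []
Peg 3: []

After move 5 (0->3):
Peg 0: []
Peg 1: [3, 2]
Peg 2: []
Peg 3: [1]

After move 6 (0->1):
Peg 0: []
Peg 1: [3, 2]
Peg 2: []
Peg 3: [1]

After move 7 (2->1):
Peg 0: []
Peg 1: [3, 2]
Peg 2: []
Peg 3: [1]

After move 8 (1->1):
Peg 0: []
Peg 1: [3, 2]
Peg 2: []
Peg 3: [1]

Answer: Peg 0: []
Peg 1: [3, 2]
Peg 2: []
Peg 3: [1]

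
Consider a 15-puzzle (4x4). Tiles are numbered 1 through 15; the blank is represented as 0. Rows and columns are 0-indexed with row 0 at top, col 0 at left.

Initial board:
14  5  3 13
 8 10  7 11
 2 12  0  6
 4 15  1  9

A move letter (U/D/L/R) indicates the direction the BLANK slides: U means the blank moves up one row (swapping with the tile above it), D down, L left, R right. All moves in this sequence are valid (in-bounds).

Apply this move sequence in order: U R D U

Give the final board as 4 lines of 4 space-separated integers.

After move 1 (U):
14  5  3 13
 8 10  0 11
 2 12  7  6
 4 15  1  9

After move 2 (R):
14  5  3 13
 8 10 11  0
 2 12  7  6
 4 15  1  9

After move 3 (D):
14  5  3 13
 8 10 11  6
 2 12  7  0
 4 15  1  9

After move 4 (U):
14  5  3 13
 8 10 11  0
 2 12  7  6
 4 15  1  9

Answer: 14  5  3 13
 8 10 11  0
 2 12  7  6
 4 15  1  9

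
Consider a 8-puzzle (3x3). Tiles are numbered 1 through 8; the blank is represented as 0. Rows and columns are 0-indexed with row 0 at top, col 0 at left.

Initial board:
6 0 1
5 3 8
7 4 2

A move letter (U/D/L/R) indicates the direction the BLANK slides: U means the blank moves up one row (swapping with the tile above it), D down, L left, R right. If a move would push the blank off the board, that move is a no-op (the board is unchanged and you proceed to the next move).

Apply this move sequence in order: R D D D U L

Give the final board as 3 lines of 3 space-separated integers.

Answer: 6 1 8
5 0 3
7 4 2

Derivation:
After move 1 (R):
6 1 0
5 3 8
7 4 2

After move 2 (D):
6 1 8
5 3 0
7 4 2

After move 3 (D):
6 1 8
5 3 2
7 4 0

After move 4 (D):
6 1 8
5 3 2
7 4 0

After move 5 (U):
6 1 8
5 3 0
7 4 2

After move 6 (L):
6 1 8
5 0 3
7 4 2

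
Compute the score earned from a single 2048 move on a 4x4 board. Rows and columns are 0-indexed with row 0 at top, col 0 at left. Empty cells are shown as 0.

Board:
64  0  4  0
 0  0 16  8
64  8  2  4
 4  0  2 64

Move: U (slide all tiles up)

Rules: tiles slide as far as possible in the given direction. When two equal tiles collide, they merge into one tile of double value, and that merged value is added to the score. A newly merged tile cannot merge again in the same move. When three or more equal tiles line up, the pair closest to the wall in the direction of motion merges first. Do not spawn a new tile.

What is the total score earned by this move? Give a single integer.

Answer: 132

Derivation:
Slide up:
col 0: [64, 0, 64, 4] -> [128, 4, 0, 0]  score +128 (running 128)
col 1: [0, 0, 8, 0] -> [8, 0, 0, 0]  score +0 (running 128)
col 2: [4, 16, 2, 2] -> [4, 16, 4, 0]  score +4 (running 132)
col 3: [0, 8, 4, 64] -> [8, 4, 64, 0]  score +0 (running 132)
Board after move:
128   8   4   8
  4   0  16   4
  0   0   4  64
  0   0   0   0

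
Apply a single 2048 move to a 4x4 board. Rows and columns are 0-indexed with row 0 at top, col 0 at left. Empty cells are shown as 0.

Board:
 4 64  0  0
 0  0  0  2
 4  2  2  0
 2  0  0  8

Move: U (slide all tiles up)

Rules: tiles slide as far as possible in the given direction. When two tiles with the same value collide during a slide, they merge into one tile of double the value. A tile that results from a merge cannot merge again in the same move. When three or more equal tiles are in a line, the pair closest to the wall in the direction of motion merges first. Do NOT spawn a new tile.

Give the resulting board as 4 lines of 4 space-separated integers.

Slide up:
col 0: [4, 0, 4, 2] -> [8, 2, 0, 0]
col 1: [64, 0, 2, 0] -> [64, 2, 0, 0]
col 2: [0, 0, 2, 0] -> [2, 0, 0, 0]
col 3: [0, 2, 0, 8] -> [2, 8, 0, 0]

Answer:  8 64  2  2
 2  2  0  8
 0  0  0  0
 0  0  0  0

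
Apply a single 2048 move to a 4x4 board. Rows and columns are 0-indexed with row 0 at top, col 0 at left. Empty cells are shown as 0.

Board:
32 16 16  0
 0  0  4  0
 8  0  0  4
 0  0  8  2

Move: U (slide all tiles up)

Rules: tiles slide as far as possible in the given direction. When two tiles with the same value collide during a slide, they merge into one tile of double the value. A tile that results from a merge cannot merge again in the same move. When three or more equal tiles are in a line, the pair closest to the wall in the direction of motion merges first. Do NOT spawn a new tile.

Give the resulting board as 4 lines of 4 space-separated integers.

Answer: 32 16 16  4
 8  0  4  2
 0  0  8  0
 0  0  0  0

Derivation:
Slide up:
col 0: [32, 0, 8, 0] -> [32, 8, 0, 0]
col 1: [16, 0, 0, 0] -> [16, 0, 0, 0]
col 2: [16, 4, 0, 8] -> [16, 4, 8, 0]
col 3: [0, 0, 4, 2] -> [4, 2, 0, 0]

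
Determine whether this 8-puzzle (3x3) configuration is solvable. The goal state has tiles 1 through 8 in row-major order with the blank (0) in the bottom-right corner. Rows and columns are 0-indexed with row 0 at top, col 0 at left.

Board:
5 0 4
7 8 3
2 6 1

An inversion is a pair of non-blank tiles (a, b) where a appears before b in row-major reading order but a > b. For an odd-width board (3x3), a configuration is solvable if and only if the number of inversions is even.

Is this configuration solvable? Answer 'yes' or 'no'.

Answer: no

Derivation:
Inversions (pairs i<j in row-major order where tile[i] > tile[j] > 0): 19
19 is odd, so the puzzle is not solvable.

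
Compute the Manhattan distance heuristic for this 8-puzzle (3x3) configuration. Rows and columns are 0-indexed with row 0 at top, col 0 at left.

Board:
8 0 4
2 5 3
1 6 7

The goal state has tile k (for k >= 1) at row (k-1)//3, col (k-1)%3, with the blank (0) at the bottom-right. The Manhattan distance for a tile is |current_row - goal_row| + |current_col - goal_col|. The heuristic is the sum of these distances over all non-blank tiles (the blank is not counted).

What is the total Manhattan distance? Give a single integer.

Tile 8: at (0,0), goal (2,1), distance |0-2|+|0-1| = 3
Tile 4: at (0,2), goal (1,0), distance |0-1|+|2-0| = 3
Tile 2: at (1,0), goal (0,1), distance |1-0|+|0-1| = 2
Tile 5: at (1,1), goal (1,1), distance |1-1|+|1-1| = 0
Tile 3: at (1,2), goal (0,2), distance |1-0|+|2-2| = 1
Tile 1: at (2,0), goal (0,0), distance |2-0|+|0-0| = 2
Tile 6: at (2,1), goal (1,2), distance |2-1|+|1-2| = 2
Tile 7: at (2,2), goal (2,0), distance |2-2|+|2-0| = 2
Sum: 3 + 3 + 2 + 0 + 1 + 2 + 2 + 2 = 15

Answer: 15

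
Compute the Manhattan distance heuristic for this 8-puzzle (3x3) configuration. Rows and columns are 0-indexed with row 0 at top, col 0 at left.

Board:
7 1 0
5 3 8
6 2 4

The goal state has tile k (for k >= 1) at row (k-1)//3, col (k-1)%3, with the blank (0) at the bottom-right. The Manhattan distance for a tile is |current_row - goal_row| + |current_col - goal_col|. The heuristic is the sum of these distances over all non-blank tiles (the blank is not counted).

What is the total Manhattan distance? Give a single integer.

Tile 7: (0,0)->(2,0) = 2
Tile 1: (0,1)->(0,0) = 1
Tile 5: (1,0)->(1,1) = 1
Tile 3: (1,1)->(0,2) = 2
Tile 8: (1,2)->(2,1) = 2
Tile 6: (2,0)->(1,2) = 3
Tile 2: (2,1)->(0,1) = 2
Tile 4: (2,2)->(1,0) = 3
Sum: 2 + 1 + 1 + 2 + 2 + 3 + 2 + 3 = 16

Answer: 16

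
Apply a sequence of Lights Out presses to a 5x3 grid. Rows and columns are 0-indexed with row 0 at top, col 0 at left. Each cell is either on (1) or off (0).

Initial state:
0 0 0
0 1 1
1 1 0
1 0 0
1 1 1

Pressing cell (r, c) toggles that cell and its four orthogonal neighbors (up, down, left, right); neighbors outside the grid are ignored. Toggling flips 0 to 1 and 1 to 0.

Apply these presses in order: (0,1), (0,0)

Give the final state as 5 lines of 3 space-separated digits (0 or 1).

After press 1 at (0,1):
1 1 1
0 0 1
1 1 0
1 0 0
1 1 1

After press 2 at (0,0):
0 0 1
1 0 1
1 1 0
1 0 0
1 1 1

Answer: 0 0 1
1 0 1
1 1 0
1 0 0
1 1 1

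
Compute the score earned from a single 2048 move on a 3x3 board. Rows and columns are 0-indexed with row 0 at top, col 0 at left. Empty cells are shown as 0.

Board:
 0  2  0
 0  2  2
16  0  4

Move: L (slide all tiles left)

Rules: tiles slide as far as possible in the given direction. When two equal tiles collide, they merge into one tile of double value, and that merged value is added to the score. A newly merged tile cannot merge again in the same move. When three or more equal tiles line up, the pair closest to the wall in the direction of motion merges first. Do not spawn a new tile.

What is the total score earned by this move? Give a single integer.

Answer: 4

Derivation:
Slide left:
row 0: [0, 2, 0] -> [2, 0, 0]  score +0 (running 0)
row 1: [0, 2, 2] -> [4, 0, 0]  score +4 (running 4)
row 2: [16, 0, 4] -> [16, 4, 0]  score +0 (running 4)
Board after move:
 2  0  0
 4  0  0
16  4  0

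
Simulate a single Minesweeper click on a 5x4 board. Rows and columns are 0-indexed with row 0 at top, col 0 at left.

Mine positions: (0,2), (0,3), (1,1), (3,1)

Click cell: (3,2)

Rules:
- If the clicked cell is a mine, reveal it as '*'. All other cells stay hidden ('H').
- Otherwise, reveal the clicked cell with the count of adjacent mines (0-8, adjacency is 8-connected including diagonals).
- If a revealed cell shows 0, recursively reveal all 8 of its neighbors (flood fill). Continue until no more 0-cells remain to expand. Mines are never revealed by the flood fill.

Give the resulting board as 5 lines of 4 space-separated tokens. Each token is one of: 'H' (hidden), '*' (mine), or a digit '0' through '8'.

H H H H
H H H H
H H H H
H H 1 H
H H H H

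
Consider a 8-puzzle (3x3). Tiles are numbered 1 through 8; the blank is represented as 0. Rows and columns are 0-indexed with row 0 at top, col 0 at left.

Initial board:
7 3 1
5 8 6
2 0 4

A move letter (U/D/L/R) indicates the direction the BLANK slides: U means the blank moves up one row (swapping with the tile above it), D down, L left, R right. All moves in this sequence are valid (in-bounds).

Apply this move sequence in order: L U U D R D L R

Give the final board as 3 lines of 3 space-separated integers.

After move 1 (L):
7 3 1
5 8 6
0 2 4

After move 2 (U):
7 3 1
0 8 6
5 2 4

After move 3 (U):
0 3 1
7 8 6
5 2 4

After move 4 (D):
7 3 1
0 8 6
5 2 4

After move 5 (R):
7 3 1
8 0 6
5 2 4

After move 6 (D):
7 3 1
8 2 6
5 0 4

After move 7 (L):
7 3 1
8 2 6
0 5 4

After move 8 (R):
7 3 1
8 2 6
5 0 4

Answer: 7 3 1
8 2 6
5 0 4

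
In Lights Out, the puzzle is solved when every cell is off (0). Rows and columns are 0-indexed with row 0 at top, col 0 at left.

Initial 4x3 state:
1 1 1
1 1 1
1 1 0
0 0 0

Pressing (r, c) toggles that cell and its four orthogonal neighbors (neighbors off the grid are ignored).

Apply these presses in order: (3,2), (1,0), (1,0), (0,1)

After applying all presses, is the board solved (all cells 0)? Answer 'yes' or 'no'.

After press 1 at (3,2):
1 1 1
1 1 1
1 1 1
0 1 1

After press 2 at (1,0):
0 1 1
0 0 1
0 1 1
0 1 1

After press 3 at (1,0):
1 1 1
1 1 1
1 1 1
0 1 1

After press 4 at (0,1):
0 0 0
1 0 1
1 1 1
0 1 1

Lights still on: 7

Answer: no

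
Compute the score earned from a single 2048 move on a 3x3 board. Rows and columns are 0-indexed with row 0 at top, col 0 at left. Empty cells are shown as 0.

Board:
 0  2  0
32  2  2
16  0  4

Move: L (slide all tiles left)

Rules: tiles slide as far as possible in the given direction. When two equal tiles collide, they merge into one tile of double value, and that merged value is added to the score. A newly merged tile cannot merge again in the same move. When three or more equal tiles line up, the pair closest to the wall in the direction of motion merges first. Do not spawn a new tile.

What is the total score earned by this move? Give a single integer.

Slide left:
row 0: [0, 2, 0] -> [2, 0, 0]  score +0 (running 0)
row 1: [32, 2, 2] -> [32, 4, 0]  score +4 (running 4)
row 2: [16, 0, 4] -> [16, 4, 0]  score +0 (running 4)
Board after move:
 2  0  0
32  4  0
16  4  0

Answer: 4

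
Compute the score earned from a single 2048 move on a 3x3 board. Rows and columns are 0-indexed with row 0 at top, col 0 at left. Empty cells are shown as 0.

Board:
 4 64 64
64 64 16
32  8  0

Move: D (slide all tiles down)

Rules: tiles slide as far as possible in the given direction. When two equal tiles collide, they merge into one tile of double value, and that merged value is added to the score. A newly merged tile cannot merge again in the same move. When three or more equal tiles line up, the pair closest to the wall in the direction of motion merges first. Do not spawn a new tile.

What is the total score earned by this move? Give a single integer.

Answer: 128

Derivation:
Slide down:
col 0: [4, 64, 32] -> [4, 64, 32]  score +0 (running 0)
col 1: [64, 64, 8] -> [0, 128, 8]  score +128 (running 128)
col 2: [64, 16, 0] -> [0, 64, 16]  score +0 (running 128)
Board after move:
  4   0   0
 64 128  64
 32   8  16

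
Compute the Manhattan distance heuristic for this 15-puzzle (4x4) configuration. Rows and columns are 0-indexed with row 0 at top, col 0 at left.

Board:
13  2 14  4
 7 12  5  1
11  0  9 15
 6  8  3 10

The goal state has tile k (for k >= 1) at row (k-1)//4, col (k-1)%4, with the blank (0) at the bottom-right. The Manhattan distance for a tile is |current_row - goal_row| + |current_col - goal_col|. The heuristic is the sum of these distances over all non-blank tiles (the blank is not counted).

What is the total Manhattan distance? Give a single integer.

Tile 13: at (0,0), goal (3,0), distance |0-3|+|0-0| = 3
Tile 2: at (0,1), goal (0,1), distance |0-0|+|1-1| = 0
Tile 14: at (0,2), goal (3,1), distance |0-3|+|2-1| = 4
Tile 4: at (0,3), goal (0,3), distance |0-0|+|3-3| = 0
Tile 7: at (1,0), goal (1,2), distance |1-1|+|0-2| = 2
Tile 12: at (1,1), goal (2,3), distance |1-2|+|1-3| = 3
Tile 5: at (1,2), goal (1,0), distance |1-1|+|2-0| = 2
Tile 1: at (1,3), goal (0,0), distance |1-0|+|3-0| = 4
Tile 11: at (2,0), goal (2,2), distance |2-2|+|0-2| = 2
Tile 9: at (2,2), goal (2,0), distance |2-2|+|2-0| = 2
Tile 15: at (2,3), goal (3,2), distance |2-3|+|3-2| = 2
Tile 6: at (3,0), goal (1,1), distance |3-1|+|0-1| = 3
Tile 8: at (3,1), goal (1,3), distance |3-1|+|1-3| = 4
Tile 3: at (3,2), goal (0,2), distance |3-0|+|2-2| = 3
Tile 10: at (3,3), goal (2,1), distance |3-2|+|3-1| = 3
Sum: 3 + 0 + 4 + 0 + 2 + 3 + 2 + 4 + 2 + 2 + 2 + 3 + 4 + 3 + 3 = 37

Answer: 37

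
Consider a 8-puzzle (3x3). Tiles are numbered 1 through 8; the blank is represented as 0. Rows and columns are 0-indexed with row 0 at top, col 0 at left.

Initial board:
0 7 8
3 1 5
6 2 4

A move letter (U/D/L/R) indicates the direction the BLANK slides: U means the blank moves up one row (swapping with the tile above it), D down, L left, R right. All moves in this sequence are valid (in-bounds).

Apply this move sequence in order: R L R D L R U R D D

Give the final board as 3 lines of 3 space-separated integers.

After move 1 (R):
7 0 8
3 1 5
6 2 4

After move 2 (L):
0 7 8
3 1 5
6 2 4

After move 3 (R):
7 0 8
3 1 5
6 2 4

After move 4 (D):
7 1 8
3 0 5
6 2 4

After move 5 (L):
7 1 8
0 3 5
6 2 4

After move 6 (R):
7 1 8
3 0 5
6 2 4

After move 7 (U):
7 0 8
3 1 5
6 2 4

After move 8 (R):
7 8 0
3 1 5
6 2 4

After move 9 (D):
7 8 5
3 1 0
6 2 4

After move 10 (D):
7 8 5
3 1 4
6 2 0

Answer: 7 8 5
3 1 4
6 2 0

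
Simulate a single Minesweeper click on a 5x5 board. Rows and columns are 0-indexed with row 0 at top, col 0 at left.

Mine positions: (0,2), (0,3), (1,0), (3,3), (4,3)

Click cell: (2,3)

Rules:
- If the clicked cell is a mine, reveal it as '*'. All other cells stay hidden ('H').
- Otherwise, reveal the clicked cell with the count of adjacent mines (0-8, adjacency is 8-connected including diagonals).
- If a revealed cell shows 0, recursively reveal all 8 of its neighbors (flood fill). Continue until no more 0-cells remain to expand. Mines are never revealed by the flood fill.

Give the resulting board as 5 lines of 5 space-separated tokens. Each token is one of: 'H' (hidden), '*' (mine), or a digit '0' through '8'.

H H H H H
H H H H H
H H H 1 H
H H H H H
H H H H H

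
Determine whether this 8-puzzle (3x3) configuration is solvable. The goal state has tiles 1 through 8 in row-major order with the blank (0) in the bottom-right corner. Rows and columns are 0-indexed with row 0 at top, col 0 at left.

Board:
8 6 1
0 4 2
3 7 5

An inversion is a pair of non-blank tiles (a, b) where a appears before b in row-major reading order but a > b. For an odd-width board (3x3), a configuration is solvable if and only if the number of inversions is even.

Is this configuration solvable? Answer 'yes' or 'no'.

Inversions (pairs i<j in row-major order where tile[i] > tile[j] > 0): 15
15 is odd, so the puzzle is not solvable.

Answer: no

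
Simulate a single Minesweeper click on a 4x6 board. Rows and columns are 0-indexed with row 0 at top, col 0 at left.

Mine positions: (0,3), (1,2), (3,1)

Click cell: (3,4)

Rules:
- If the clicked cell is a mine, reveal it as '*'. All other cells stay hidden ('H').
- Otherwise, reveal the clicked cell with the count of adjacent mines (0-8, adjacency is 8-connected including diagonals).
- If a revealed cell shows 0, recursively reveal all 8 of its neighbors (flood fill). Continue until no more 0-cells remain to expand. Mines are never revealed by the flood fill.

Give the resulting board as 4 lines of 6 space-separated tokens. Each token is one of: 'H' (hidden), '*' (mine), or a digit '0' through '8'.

H H H H 1 0
H H H 2 1 0
H H 2 1 0 0
H H 1 0 0 0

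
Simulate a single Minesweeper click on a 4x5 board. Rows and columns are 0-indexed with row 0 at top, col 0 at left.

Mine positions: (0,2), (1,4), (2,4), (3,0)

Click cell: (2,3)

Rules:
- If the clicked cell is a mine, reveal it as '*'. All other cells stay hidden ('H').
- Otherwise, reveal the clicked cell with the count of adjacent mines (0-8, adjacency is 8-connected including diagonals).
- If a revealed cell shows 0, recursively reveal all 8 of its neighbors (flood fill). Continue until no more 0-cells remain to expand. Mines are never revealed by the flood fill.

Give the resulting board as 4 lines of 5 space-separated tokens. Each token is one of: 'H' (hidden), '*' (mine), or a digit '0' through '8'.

H H H H H
H H H H H
H H H 2 H
H H H H H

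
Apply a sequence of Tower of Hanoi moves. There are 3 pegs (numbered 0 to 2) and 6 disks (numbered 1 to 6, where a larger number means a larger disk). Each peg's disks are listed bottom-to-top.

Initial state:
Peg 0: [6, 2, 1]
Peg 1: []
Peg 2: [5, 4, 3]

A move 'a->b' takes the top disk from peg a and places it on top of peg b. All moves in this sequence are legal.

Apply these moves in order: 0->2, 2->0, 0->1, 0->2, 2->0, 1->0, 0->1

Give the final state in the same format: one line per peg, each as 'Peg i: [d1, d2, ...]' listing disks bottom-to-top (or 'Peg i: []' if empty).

After move 1 (0->2):
Peg 0: [6, 2]
Peg 1: []
Peg 2: [5, 4, 3, 1]

After move 2 (2->0):
Peg 0: [6, 2, 1]
Peg 1: []
Peg 2: [5, 4, 3]

After move 3 (0->1):
Peg 0: [6, 2]
Peg 1: [1]
Peg 2: [5, 4, 3]

After move 4 (0->2):
Peg 0: [6]
Peg 1: [1]
Peg 2: [5, 4, 3, 2]

After move 5 (2->0):
Peg 0: [6, 2]
Peg 1: [1]
Peg 2: [5, 4, 3]

After move 6 (1->0):
Peg 0: [6, 2, 1]
Peg 1: []
Peg 2: [5, 4, 3]

After move 7 (0->1):
Peg 0: [6, 2]
Peg 1: [1]
Peg 2: [5, 4, 3]

Answer: Peg 0: [6, 2]
Peg 1: [1]
Peg 2: [5, 4, 3]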